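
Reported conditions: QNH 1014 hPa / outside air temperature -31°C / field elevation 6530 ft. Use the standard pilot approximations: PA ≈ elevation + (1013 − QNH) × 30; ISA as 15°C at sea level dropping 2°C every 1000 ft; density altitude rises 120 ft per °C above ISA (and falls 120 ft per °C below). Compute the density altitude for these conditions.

Pressure altitude = 6530 + (1013 − 1014) × 30 = 6530 + (-30) = 6500 ft.
ISA temperature at 6500 ft = 15 − 2 × (6500/1000) = 2°C.
ISA deviation = -31 − 2 = -33°C.
Density altitude = 6500 + 120 × (-33) = 2540 ft.

2540 ft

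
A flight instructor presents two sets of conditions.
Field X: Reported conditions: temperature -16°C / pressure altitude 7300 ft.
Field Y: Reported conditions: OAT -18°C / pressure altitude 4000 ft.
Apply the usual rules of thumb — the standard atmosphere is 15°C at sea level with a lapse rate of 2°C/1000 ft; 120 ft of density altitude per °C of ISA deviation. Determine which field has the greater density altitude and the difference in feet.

Field X: ISA temp = 0.4°C, deviation -16.4°C, DA = 7300 + 120 × (-16.4) = 5332 ft.
Field Y: ISA temp = 7°C, deviation -25°C, DA = 4000 + 120 × (-25) = 1000 ft.
Field X is higher by 5332 − 1000 = 4332 ft.

Field X by 4332 ft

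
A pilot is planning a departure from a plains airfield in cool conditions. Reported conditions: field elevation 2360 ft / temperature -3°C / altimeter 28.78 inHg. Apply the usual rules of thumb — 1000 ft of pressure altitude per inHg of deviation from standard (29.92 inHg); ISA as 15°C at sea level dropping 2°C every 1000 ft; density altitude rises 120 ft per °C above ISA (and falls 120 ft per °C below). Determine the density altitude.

2180 ft

Pressure altitude = 2360 + (29.92 − 28.78) × 1000 = 2360 + (+1140) = 3500 ft.
ISA temperature at 3500 ft = 15 − 2 × (3500/1000) = 8°C.
ISA deviation = -3 − 8 = -11°C.
Density altitude = 3500 + 120 × (-11) = 2180 ft.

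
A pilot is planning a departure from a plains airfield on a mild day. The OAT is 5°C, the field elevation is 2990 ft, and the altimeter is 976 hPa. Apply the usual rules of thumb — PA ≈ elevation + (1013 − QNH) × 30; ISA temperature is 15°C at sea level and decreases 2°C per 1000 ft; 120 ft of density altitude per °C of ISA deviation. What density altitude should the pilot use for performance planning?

3884 ft

Pressure altitude = 2990 + (1013 − 976) × 30 = 2990 + (+1110) = 4100 ft.
ISA temperature at 4100 ft = 15 − 2 × (4100/1000) = 6.8°C.
ISA deviation = 5 − 6.8 = -1.8°C.
Density altitude = 4100 + 120 × (-1.8) = 3884 ft.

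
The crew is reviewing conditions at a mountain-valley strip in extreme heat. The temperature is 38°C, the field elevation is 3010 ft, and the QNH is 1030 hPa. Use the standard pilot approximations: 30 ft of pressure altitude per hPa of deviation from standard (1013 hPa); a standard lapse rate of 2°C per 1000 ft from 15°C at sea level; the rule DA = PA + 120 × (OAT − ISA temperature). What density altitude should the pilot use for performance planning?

Pressure altitude = 3010 + (1013 − 1030) × 30 = 3010 + (-510) = 2500 ft.
ISA temperature at 2500 ft = 15 − 2 × (2500/1000) = 10°C.
ISA deviation = 38 − 10 = +28°C.
Density altitude = 2500 + 120 × (28) = 5860 ft.

5860 ft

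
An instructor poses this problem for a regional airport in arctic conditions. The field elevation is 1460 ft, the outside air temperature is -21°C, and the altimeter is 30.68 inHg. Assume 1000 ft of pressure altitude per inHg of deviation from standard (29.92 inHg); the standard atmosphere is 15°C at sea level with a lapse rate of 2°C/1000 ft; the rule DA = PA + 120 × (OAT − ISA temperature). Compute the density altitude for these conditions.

-3452 ft

Pressure altitude = 1460 + (29.92 − 30.68) × 1000 = 1460 + (-760) = 700 ft.
ISA temperature at 700 ft = 15 − 2 × (700/1000) = 13.6°C.
ISA deviation = -21 − 13.6 = -34.6°C.
Density altitude = 700 + 120 × (-34.6) = -3452 ft.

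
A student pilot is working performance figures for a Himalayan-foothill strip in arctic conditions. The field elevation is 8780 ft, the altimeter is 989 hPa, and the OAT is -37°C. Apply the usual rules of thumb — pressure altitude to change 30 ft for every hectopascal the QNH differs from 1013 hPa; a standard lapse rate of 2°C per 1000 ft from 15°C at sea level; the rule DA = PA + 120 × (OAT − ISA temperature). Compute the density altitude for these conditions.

5540 ft

Pressure altitude = 8780 + (1013 − 989) × 30 = 8780 + (+720) = 9500 ft.
ISA temperature at 9500 ft = 15 − 2 × (9500/1000) = -4°C.
ISA deviation = -37 − (-4) = -33°C.
Density altitude = 9500 + 120 × (-33) = 5540 ft.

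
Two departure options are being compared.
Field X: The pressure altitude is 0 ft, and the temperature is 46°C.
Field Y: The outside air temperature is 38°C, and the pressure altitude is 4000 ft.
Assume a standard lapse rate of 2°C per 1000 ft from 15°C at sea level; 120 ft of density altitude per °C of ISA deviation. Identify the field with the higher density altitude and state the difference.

Field Y by 4000 ft

Field X: ISA temp = 15°C, deviation +31°C, DA = 0 + 120 × 31 = 3720 ft.
Field Y: ISA temp = 7°C, deviation +31°C, DA = 4000 + 120 × 31 = 7720 ft.
Field Y is higher by 7720 − 3720 = 4000 ft.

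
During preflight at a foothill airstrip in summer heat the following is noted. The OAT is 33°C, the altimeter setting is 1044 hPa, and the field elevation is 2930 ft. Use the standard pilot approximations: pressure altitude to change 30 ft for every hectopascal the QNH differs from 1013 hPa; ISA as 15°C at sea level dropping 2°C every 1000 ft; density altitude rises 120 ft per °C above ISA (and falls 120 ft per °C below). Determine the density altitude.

4640 ft

Pressure altitude = 2930 + (1013 − 1044) × 30 = 2930 + (-930) = 2000 ft.
ISA temperature at 2000 ft = 15 − 2 × (2000/1000) = 11°C.
ISA deviation = 33 − 11 = +22°C.
Density altitude = 2000 + 120 × (22) = 4640 ft.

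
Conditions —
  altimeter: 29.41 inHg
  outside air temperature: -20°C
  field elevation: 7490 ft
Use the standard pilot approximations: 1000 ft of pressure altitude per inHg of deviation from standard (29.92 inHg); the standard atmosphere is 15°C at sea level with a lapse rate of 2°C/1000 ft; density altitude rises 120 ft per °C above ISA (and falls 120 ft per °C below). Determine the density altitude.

Pressure altitude = 7490 + (29.92 − 29.41) × 1000 = 7490 + (+510) = 8000 ft.
ISA temperature at 8000 ft = 15 − 2 × (8000/1000) = -1°C.
ISA deviation = -20 − (-1) = -19°C.
Density altitude = 8000 + 120 × (-19) = 5720 ft.

5720 ft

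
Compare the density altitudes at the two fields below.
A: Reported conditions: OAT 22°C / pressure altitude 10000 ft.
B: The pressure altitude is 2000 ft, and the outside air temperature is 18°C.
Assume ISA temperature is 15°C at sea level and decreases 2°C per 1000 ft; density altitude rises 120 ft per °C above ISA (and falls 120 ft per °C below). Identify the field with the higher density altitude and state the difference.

A: ISA temp = -5°C, deviation +27°C, DA = 10000 + 120 × 27 = 13240 ft.
B: ISA temp = 11°C, deviation +7°C, DA = 2000 + 120 × 7 = 2840 ft.
A is higher by 13240 − 2840 = 10400 ft.

A by 10400 ft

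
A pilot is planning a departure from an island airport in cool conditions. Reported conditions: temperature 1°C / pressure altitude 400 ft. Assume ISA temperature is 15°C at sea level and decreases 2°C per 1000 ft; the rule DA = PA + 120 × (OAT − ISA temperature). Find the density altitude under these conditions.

ISA temperature at 400 ft = 15 − 2 × (400/1000) = 14.2°C.
ISA deviation = 1 − 14.2 = -13.2°C.
Density altitude = 400 + 120 × (-13.2) = 400 + (-1584) = -1184 ft.

-1184 ft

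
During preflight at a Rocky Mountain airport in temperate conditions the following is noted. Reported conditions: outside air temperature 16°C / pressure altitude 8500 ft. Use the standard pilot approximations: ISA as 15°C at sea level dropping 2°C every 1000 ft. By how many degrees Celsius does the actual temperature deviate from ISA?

ISA temperature at 8500 ft = 15 − 2 × (8500/1000) = -2°C.
Deviation = OAT − ISA = 16 − (-2) = +18°C.

ISA+18°C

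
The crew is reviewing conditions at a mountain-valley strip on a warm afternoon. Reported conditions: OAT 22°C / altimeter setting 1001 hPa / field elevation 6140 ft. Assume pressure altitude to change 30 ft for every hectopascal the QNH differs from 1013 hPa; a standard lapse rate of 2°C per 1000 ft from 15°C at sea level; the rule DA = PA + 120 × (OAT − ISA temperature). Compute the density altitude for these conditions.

8900 ft

Pressure altitude = 6140 + (1013 − 1001) × 30 = 6140 + (+360) = 6500 ft.
ISA temperature at 6500 ft = 15 − 2 × (6500/1000) = 2°C.
ISA deviation = 22 − 2 = +20°C.
Density altitude = 6500 + 120 × (20) = 8900 ft.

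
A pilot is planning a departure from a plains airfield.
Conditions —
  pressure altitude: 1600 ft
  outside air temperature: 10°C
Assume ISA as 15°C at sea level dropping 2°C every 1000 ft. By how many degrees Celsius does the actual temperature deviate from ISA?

ISA-1.8°C

ISA temperature at 1600 ft = 15 − 2 × (1600/1000) = 11.8°C.
Deviation = OAT − ISA = 10 − 11.8 = -1.8°C.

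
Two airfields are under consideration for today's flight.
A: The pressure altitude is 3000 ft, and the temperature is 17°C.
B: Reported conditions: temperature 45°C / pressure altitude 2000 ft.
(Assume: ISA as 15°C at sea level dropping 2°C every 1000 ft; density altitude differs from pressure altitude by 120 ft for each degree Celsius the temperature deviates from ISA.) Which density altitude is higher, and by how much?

B by 2120 ft

A: ISA temp = 9°C, deviation +8°C, DA = 3000 + 120 × 8 = 3960 ft.
B: ISA temp = 11°C, deviation +34°C, DA = 2000 + 120 × 34 = 6080 ft.
B is higher by 6080 − 3960 = 2120 ft.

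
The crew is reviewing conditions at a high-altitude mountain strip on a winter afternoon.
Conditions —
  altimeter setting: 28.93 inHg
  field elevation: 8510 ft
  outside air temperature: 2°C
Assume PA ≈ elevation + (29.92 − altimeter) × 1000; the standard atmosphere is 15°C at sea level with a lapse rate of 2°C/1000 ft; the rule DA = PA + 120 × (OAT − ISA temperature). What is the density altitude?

Pressure altitude = 8510 + (29.92 − 28.93) × 1000 = 8510 + (+990) = 9500 ft.
ISA temperature at 9500 ft = 15 − 2 × (9500/1000) = -4°C.
ISA deviation = 2 − (-4) = +6°C.
Density altitude = 9500 + 120 × (6) = 10220 ft.

10220 ft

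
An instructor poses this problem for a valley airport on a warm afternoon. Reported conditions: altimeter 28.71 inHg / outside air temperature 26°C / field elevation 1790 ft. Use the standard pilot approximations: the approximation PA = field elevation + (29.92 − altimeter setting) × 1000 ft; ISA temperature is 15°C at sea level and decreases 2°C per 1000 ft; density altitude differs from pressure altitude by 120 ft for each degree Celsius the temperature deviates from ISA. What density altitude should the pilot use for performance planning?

5040 ft

Pressure altitude = 1790 + (29.92 − 28.71) × 1000 = 1790 + (+1210) = 3000 ft.
ISA temperature at 3000 ft = 15 − 2 × (3000/1000) = 9°C.
ISA deviation = 26 − 9 = +17°C.
Density altitude = 3000 + 120 × (17) = 5040 ft.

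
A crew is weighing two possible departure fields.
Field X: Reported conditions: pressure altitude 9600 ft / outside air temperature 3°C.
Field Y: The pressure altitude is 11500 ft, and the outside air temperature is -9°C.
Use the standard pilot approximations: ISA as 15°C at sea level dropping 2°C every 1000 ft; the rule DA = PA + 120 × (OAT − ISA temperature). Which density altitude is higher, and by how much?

Field X: ISA temp = -4.2°C, deviation +7.2°C, DA = 9600 + 120 × 7.2 = 10464 ft.
Field Y: ISA temp = -8°C, deviation -1°C, DA = 11500 + 120 × (-1) = 11380 ft.
Field Y is higher by 11380 − 10464 = 916 ft.

Field Y by 916 ft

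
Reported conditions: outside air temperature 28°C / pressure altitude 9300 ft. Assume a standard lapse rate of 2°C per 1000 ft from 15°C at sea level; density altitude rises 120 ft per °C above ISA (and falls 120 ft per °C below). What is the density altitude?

ISA temperature at 9300 ft = 15 − 2 × (9300/1000) = -3.6°C.
ISA deviation = 28 − (-3.6) = +31.6°C.
Density altitude = 9300 + 120 × (31.6) = 9300 + (+3792) = 13092 ft.

13092 ft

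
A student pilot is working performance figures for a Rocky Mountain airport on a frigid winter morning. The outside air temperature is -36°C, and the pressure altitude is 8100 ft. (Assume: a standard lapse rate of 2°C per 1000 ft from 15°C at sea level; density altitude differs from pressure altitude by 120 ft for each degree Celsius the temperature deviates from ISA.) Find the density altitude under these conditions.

ISA temperature at 8100 ft = 15 − 2 × (8100/1000) = -1.2°C.
ISA deviation = -36 − (-1.2) = -34.8°C.
Density altitude = 8100 + 120 × (-34.8) = 8100 + (-4176) = 3924 ft.

3924 ft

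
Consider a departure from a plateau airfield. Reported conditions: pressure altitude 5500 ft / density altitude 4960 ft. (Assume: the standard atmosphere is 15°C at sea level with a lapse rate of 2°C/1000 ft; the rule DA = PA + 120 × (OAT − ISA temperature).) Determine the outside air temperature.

Density altitude − pressure altitude = 4960 − 5500 = -540 ft.
At 120 ft/°C that is an ISA deviation of -540/120 = -4.5°C.
ISA temperature at 5500 ft = 15 − 2 × (5500/1000) = 4°C.
OAT = ISA + deviation = 4 + (-4.5) = -0.5°C.

-0.5°C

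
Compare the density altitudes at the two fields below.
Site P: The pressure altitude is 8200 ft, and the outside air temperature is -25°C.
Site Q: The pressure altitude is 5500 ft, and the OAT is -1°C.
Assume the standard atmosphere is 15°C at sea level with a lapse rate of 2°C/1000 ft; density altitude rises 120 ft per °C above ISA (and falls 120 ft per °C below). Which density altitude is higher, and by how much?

Site P: ISA temp = -1.4°C, deviation -23.6°C, DA = 8200 + 120 × (-23.6) = 5368 ft.
Site Q: ISA temp = 4°C, deviation -5°C, DA = 5500 + 120 × (-5) = 4900 ft.
Site P is higher by 5368 − 4900 = 468 ft.

Site P by 468 ft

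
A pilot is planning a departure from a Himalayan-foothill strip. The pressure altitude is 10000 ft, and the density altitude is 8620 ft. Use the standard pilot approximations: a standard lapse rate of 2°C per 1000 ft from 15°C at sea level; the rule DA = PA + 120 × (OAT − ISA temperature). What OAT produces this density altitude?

Density altitude − pressure altitude = 8620 − 10000 = -1380 ft.
At 120 ft/°C that is an ISA deviation of -1380/120 = -11.5°C.
ISA temperature at 10000 ft = 15 − 2 × (10000/1000) = -5°C.
OAT = ISA + deviation = -5 + (-11.5) = -16.5°C.

-16.5°C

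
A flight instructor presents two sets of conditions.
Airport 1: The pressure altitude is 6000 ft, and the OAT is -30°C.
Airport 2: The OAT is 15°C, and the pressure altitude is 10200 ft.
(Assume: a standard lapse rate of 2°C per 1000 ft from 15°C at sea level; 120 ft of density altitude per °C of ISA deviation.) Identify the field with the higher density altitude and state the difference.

Airport 2 by 10608 ft

Airport 1: ISA temp = 3°C, deviation -33°C, DA = 6000 + 120 × (-33) = 2040 ft.
Airport 2: ISA temp = -5.4°C, deviation +20.4°C, DA = 10200 + 120 × 20.4 = 12648 ft.
Airport 2 is higher by 12648 − 2040 = 10608 ft.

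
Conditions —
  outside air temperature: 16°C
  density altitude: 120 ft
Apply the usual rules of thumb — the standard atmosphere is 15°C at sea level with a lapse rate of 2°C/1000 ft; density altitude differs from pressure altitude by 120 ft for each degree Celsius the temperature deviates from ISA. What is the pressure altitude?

0 ft

DA = PA + 120 × (OAT − (15 − 2·PA/1000)) = PA + 120·OAT − 1800 + 0.24·PA = 1.24·PA + 120·OAT − 1800.
So 1.24·PA = 120 − 120 × 16 + 1800 = 0.
PA = 0 / 1.24 = 0 ft.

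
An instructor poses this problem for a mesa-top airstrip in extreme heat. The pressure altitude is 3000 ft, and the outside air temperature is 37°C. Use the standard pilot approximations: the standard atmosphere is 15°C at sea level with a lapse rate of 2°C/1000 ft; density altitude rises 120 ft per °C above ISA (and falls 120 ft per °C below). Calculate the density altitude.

ISA temperature at 3000 ft = 15 − 2 × (3000/1000) = 9°C.
ISA deviation = 37 − 9 = +28°C.
Density altitude = 3000 + 120 × (28) = 3000 + (+3360) = 6360 ft.

6360 ft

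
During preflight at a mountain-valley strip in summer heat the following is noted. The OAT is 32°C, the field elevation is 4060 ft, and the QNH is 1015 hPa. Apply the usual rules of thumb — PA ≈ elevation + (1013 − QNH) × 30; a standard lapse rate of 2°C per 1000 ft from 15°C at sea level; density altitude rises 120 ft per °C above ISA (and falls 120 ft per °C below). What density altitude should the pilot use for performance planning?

7000 ft

Pressure altitude = 4060 + (1013 − 1015) × 30 = 4060 + (-60) = 4000 ft.
ISA temperature at 4000 ft = 15 − 2 × (4000/1000) = 7°C.
ISA deviation = 32 − 7 = +25°C.
Density altitude = 4000 + 120 × (25) = 7000 ft.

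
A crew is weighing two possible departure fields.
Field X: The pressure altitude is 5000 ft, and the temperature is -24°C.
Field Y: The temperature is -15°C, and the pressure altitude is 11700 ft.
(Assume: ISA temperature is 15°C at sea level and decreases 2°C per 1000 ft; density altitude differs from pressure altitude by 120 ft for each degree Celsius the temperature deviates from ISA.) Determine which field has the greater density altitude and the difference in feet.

Field X: ISA temp = 5°C, deviation -29°C, DA = 5000 + 120 × (-29) = 1520 ft.
Field Y: ISA temp = -8.4°C, deviation -6.6°C, DA = 11700 + 120 × (-6.6) = 10908 ft.
Field Y is higher by 10908 − 1520 = 9388 ft.

Field Y by 9388 ft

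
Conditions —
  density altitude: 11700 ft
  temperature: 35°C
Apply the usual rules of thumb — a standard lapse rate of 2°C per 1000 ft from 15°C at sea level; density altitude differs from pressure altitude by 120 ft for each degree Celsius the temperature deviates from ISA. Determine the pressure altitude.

7500 ft

DA = PA + 120 × (OAT − (15 − 2·PA/1000)) = PA + 120·OAT − 1800 + 0.24·PA = 1.24·PA + 120·OAT − 1800.
So 1.24·PA = 11700 − 120 × 35 + 1800 = 9300.
PA = 9300 / 1.24 = 7500 ft.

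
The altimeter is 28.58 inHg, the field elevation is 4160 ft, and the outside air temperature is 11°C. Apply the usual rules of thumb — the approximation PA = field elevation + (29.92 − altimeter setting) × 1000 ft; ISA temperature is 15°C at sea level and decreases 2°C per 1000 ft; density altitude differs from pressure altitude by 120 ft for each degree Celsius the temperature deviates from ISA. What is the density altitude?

Pressure altitude = 4160 + (29.92 − 28.58) × 1000 = 4160 + (+1340) = 5500 ft.
ISA temperature at 5500 ft = 15 − 2 × (5500/1000) = 4°C.
ISA deviation = 11 − 4 = +7°C.
Density altitude = 5500 + 120 × (7) = 6340 ft.

6340 ft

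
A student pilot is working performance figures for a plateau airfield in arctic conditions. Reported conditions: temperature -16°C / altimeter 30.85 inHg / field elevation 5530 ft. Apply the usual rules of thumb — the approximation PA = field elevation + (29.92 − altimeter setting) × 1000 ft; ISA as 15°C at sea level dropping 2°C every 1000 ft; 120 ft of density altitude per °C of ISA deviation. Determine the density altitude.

1984 ft

Pressure altitude = 5530 + (29.92 − 30.85) × 1000 = 5530 + (-930) = 4600 ft.
ISA temperature at 4600 ft = 15 − 2 × (4600/1000) = 5.8°C.
ISA deviation = -16 − 5.8 = -21.8°C.
Density altitude = 4600 + 120 × (-21.8) = 1984 ft.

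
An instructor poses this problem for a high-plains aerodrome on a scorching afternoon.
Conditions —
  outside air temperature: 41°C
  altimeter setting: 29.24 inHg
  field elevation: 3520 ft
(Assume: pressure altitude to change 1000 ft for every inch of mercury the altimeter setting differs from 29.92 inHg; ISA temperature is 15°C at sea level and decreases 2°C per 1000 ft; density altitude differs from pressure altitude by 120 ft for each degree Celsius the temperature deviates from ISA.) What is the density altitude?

Pressure altitude = 3520 + (29.92 − 29.24) × 1000 = 3520 + (+680) = 4200 ft.
ISA temperature at 4200 ft = 15 − 2 × (4200/1000) = 6.6°C.
ISA deviation = 41 − 6.6 = +34.4°C.
Density altitude = 4200 + 120 × (34.4) = 8328 ft.

8328 ft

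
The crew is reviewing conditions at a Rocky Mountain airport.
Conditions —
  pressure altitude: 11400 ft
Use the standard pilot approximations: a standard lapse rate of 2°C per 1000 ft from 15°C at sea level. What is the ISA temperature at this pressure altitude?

ISA temperature = 15 − 2 × (11400/1000) = 15 − 22.8 = -7.8°C.

-7.8°C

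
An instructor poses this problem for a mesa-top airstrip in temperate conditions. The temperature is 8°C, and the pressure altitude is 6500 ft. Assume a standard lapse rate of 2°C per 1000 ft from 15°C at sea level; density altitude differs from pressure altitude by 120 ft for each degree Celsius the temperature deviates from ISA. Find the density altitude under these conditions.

7220 ft

ISA temperature at 6500 ft = 15 − 2 × (6500/1000) = 2°C.
ISA deviation = 8 − 2 = +6°C.
Density altitude = 6500 + 120 × (6) = 6500 + (+720) = 7220 ft.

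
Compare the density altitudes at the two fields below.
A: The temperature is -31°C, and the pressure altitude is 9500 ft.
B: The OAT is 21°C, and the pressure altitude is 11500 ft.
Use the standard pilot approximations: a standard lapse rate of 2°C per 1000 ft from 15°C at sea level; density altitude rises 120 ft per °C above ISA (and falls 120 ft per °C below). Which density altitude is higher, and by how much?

A: ISA temp = -4°C, deviation -27°C, DA = 9500 + 120 × (-27) = 6260 ft.
B: ISA temp = -8°C, deviation +29°C, DA = 11500 + 120 × 29 = 14980 ft.
B is higher by 14980 − 6260 = 8720 ft.

B by 8720 ft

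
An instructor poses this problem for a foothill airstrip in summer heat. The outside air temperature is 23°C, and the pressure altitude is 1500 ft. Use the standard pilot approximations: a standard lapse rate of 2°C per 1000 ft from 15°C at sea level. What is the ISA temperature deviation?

ISA temperature at 1500 ft = 15 − 2 × (1500/1000) = 12°C.
Deviation = OAT − ISA = 23 − 12 = +11°C.

ISA+11°C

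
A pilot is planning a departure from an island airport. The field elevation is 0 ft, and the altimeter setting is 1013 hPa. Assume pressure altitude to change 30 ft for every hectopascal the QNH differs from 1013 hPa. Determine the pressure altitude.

0 ft

Pressure correction = (1013 − 1013) × 30 = 0 ft.
Pressure altitude = 0 + (0) = 0 ft.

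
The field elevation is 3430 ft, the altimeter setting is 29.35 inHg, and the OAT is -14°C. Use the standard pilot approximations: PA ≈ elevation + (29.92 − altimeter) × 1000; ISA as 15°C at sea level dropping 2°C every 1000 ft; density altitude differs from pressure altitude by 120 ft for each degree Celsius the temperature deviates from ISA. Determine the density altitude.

Pressure altitude = 3430 + (29.92 − 29.35) × 1000 = 3430 + (+570) = 4000 ft.
ISA temperature at 4000 ft = 15 − 2 × (4000/1000) = 7°C.
ISA deviation = -14 − 7 = -21°C.
Density altitude = 4000 + 120 × (-21) = 1480 ft.

1480 ft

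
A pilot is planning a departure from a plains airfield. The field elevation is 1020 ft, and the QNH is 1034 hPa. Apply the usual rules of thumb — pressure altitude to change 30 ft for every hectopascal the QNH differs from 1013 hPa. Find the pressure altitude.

Pressure correction = (1013 − 1034) × 30 = -630 ft.
Pressure altitude = 1020 + (-630) = 390 ft.

390 ft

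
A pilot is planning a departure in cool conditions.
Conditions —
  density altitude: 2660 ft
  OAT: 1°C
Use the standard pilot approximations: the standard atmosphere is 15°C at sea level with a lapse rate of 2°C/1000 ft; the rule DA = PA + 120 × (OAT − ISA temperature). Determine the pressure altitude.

DA = PA + 120 × (OAT − (15 − 2·PA/1000)) = PA + 120·OAT − 1800 + 0.24·PA = 1.24·PA + 120·OAT − 1800.
So 1.24·PA = 2660 − 120 × 1 + 1800 = 4340.
PA = 4340 / 1.24 = 3500 ft.

3500 ft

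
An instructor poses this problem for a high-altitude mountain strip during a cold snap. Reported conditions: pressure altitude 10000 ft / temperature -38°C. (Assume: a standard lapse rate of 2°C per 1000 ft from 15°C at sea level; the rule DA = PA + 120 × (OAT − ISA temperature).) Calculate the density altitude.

ISA temperature at 10000 ft = 15 − 2 × (10000/1000) = -5°C.
ISA deviation = -38 − (-5) = -33°C.
Density altitude = 10000 + 120 × (-33) = 10000 + (-3960) = 6040 ft.

6040 ft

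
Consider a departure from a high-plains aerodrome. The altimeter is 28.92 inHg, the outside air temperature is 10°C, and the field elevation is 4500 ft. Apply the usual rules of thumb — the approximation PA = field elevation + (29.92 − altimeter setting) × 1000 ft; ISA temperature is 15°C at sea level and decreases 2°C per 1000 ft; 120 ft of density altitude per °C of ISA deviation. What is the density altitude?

Pressure altitude = 4500 + (29.92 − 28.92) × 1000 = 4500 + (+1000) = 5500 ft.
ISA temperature at 5500 ft = 15 − 2 × (5500/1000) = 4°C.
ISA deviation = 10 − 4 = +6°C.
Density altitude = 5500 + 120 × (6) = 6220 ft.

6220 ft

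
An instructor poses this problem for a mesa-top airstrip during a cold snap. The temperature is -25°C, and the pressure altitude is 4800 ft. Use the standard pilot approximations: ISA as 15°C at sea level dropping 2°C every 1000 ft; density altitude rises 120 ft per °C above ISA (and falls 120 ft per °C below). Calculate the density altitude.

ISA temperature at 4800 ft = 15 − 2 × (4800/1000) = 5.4°C.
ISA deviation = -25 − 5.4 = -30.4°C.
Density altitude = 4800 + 120 × (-30.4) = 4800 + (-3648) = 1152 ft.

1152 ft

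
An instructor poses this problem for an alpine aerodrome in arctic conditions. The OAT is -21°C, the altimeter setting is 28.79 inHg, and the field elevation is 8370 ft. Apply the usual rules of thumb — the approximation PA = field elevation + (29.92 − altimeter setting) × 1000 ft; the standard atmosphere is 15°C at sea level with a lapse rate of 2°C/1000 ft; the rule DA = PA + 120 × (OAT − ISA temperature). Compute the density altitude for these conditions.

Pressure altitude = 8370 + (29.92 − 28.79) × 1000 = 8370 + (+1130) = 9500 ft.
ISA temperature at 9500 ft = 15 − 2 × (9500/1000) = -4°C.
ISA deviation = -21 − (-4) = -17°C.
Density altitude = 9500 + 120 × (-17) = 7460 ft.

7460 ft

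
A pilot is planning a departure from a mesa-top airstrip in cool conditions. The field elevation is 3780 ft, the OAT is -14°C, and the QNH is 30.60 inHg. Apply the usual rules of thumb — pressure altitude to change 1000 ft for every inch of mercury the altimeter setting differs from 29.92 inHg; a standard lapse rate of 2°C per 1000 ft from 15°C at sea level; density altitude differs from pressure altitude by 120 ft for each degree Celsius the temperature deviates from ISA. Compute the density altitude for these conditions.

364 ft

Pressure altitude = 3780 + (29.92 − 30.60) × 1000 = 3780 + (-680) = 3100 ft.
ISA temperature at 3100 ft = 15 − 2 × (3100/1000) = 8.8°C.
ISA deviation = -14 − 8.8 = -22.8°C.
Density altitude = 3100 + 120 × (-22.8) = 364 ft.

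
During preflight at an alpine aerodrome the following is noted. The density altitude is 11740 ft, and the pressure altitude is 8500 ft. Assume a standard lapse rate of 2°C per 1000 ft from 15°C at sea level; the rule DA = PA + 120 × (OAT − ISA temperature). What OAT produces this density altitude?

Density altitude − pressure altitude = 11740 − 8500 = +3240 ft.
At 120 ft/°C that is an ISA deviation of 3240/120 = +27°C.
ISA temperature at 8500 ft = 15 − 2 × (8500/1000) = -2°C.
OAT = ISA + deviation = -2 + (+27) = 25°C.

25°C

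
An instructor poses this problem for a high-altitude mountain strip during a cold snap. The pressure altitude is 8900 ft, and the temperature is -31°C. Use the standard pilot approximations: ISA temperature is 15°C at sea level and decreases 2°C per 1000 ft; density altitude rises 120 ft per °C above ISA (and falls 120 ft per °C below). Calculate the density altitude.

ISA temperature at 8900 ft = 15 − 2 × (8900/1000) = -2.8°C.
ISA deviation = -31 − (-2.8) = -28.2°C.
Density altitude = 8900 + 120 × (-28.2) = 8900 + (-3384) = 5516 ft.

5516 ft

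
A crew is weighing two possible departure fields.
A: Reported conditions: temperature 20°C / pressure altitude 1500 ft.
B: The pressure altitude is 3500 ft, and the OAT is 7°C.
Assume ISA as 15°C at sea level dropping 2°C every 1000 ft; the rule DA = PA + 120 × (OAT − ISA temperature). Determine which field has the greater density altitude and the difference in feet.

B by 920 ft

A: ISA temp = 12°C, deviation +8°C, DA = 1500 + 120 × 8 = 2460 ft.
B: ISA temp = 8°C, deviation -1°C, DA = 3500 + 120 × (-1) = 3380 ft.
B is higher by 3380 − 2460 = 920 ft.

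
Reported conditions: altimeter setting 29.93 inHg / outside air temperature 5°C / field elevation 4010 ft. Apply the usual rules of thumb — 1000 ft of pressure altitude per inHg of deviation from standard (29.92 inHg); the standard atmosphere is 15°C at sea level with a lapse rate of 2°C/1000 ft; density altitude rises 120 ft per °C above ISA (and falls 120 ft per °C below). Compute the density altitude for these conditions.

Pressure altitude = 4010 + (29.92 − 29.93) × 1000 = 4010 + (-10) = 4000 ft.
ISA temperature at 4000 ft = 15 − 2 × (4000/1000) = 7°C.
ISA deviation = 5 − 7 = -2°C.
Density altitude = 4000 + 120 × (-2) = 3760 ft.

3760 ft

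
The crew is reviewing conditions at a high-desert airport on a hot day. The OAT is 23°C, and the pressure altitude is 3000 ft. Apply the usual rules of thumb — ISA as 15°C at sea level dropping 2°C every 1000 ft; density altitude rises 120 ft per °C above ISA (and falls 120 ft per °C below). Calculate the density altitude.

4680 ft

ISA temperature at 3000 ft = 15 − 2 × (3000/1000) = 9°C.
ISA deviation = 23 − 9 = +14°C.
Density altitude = 3000 + 120 × (14) = 3000 + (+1680) = 4680 ft.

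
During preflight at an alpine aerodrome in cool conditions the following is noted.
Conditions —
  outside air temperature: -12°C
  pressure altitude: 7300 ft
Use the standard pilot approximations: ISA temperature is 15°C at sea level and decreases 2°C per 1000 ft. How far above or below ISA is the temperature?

ISA-12.4°C

ISA temperature at 7300 ft = 15 − 2 × (7300/1000) = 0.4°C.
Deviation = OAT − ISA = -12 − 0.4 = -12.4°C.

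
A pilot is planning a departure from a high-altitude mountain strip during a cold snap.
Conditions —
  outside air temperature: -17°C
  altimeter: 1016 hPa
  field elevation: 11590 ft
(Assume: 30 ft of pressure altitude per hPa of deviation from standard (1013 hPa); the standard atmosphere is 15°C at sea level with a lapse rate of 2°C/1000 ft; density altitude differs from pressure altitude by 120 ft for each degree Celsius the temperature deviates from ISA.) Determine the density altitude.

10420 ft

Pressure altitude = 11590 + (1013 − 1016) × 30 = 11590 + (-90) = 11500 ft.
ISA temperature at 11500 ft = 15 − 2 × (11500/1000) = -8°C.
ISA deviation = -17 − (-8) = -9°C.
Density altitude = 11500 + 120 × (-9) = 10420 ft.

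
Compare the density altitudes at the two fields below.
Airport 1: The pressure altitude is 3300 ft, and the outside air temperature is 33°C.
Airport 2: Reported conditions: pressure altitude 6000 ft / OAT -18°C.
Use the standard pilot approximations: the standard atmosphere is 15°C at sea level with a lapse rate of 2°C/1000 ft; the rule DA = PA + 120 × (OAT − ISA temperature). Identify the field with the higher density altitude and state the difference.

Airport 1 by 2772 ft

Airport 1: ISA temp = 8.4°C, deviation +24.6°C, DA = 3300 + 120 × 24.6 = 6252 ft.
Airport 2: ISA temp = 3°C, deviation -21°C, DA = 6000 + 120 × (-21) = 3480 ft.
Airport 1 is higher by 6252 − 3480 = 2772 ft.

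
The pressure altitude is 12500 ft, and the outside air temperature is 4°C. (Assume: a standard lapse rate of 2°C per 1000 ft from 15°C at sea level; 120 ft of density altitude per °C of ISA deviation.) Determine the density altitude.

14180 ft

ISA temperature at 12500 ft = 15 − 2 × (12500/1000) = -10°C.
ISA deviation = 4 − (-10) = +14°C.
Density altitude = 12500 + 120 × (14) = 12500 + (+1680) = 14180 ft.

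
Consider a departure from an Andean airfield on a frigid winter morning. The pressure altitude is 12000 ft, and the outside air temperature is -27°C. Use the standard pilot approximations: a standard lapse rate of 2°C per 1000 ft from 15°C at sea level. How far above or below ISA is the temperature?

ISA temperature at 12000 ft = 15 − 2 × (12000/1000) = -9°C.
Deviation = OAT − ISA = -27 − (-9) = -18°C.

ISA-18°C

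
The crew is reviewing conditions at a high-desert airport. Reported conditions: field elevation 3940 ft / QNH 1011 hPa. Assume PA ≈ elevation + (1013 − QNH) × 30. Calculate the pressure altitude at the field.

Pressure correction = (1013 − 1011) × 30 = +60 ft.
Pressure altitude = 3940 + (+60) = 4000 ft.

4000 ft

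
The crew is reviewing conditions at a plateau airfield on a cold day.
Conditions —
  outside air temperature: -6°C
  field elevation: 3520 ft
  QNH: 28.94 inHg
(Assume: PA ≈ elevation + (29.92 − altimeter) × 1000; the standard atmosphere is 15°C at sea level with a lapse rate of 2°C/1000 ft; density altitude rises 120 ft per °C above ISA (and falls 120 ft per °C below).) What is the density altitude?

Pressure altitude = 3520 + (29.92 − 28.94) × 1000 = 3520 + (+980) = 4500 ft.
ISA temperature at 4500 ft = 15 − 2 × (4500/1000) = 6°C.
ISA deviation = -6 − 6 = -12°C.
Density altitude = 4500 + 120 × (-12) = 3060 ft.

3060 ft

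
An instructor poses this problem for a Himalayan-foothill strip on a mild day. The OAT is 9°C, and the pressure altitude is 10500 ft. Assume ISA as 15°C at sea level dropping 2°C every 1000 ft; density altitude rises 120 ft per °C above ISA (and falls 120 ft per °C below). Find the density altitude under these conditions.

12300 ft

ISA temperature at 10500 ft = 15 − 2 × (10500/1000) = -6°C.
ISA deviation = 9 − (-6) = +15°C.
Density altitude = 10500 + 120 × (15) = 10500 + (+1800) = 12300 ft.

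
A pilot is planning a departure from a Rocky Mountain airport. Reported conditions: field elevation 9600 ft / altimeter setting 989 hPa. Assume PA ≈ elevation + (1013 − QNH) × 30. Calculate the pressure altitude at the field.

Pressure correction = (1013 − 989) × 30 = +720 ft.
Pressure altitude = 9600 + (+720) = 10320 ft.

10320 ft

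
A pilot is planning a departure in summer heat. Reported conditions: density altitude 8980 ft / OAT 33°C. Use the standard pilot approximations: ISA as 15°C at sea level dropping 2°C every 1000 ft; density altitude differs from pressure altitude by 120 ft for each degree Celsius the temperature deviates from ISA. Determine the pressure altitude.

5500 ft

DA = PA + 120 × (OAT − (15 − 2·PA/1000)) = PA + 120·OAT − 1800 + 0.24·PA = 1.24·PA + 120·OAT − 1800.
So 1.24·PA = 8980 − 120 × 33 + 1800 = 6820.
PA = 6820 / 1.24 = 5500 ft.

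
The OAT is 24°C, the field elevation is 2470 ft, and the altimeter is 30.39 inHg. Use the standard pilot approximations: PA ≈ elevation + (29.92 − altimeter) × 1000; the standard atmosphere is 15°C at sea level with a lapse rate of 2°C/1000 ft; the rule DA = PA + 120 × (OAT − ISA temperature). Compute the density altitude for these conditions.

Pressure altitude = 2470 + (29.92 − 30.39) × 1000 = 2470 + (-470) = 2000 ft.
ISA temperature at 2000 ft = 15 − 2 × (2000/1000) = 11°C.
ISA deviation = 24 − 11 = +13°C.
Density altitude = 2000 + 120 × (13) = 3560 ft.

3560 ft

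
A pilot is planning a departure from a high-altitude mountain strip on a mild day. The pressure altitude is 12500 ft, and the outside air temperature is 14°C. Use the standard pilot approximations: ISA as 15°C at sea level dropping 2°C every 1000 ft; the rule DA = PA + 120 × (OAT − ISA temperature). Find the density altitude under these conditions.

ISA temperature at 12500 ft = 15 − 2 × (12500/1000) = -10°C.
ISA deviation = 14 − (-10) = +24°C.
Density altitude = 12500 + 120 × (24) = 12500 + (+2880) = 15380 ft.

15380 ft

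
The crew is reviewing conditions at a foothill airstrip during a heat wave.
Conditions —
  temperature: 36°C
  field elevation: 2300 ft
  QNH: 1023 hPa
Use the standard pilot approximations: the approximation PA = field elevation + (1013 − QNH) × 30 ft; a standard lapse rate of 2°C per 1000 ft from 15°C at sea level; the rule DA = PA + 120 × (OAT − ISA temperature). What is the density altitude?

Pressure altitude = 2300 + (1013 − 1023) × 30 = 2300 + (-300) = 2000 ft.
ISA temperature at 2000 ft = 15 − 2 × (2000/1000) = 11°C.
ISA deviation = 36 − 11 = +25°C.
Density altitude = 2000 + 120 × (25) = 5000 ft.

5000 ft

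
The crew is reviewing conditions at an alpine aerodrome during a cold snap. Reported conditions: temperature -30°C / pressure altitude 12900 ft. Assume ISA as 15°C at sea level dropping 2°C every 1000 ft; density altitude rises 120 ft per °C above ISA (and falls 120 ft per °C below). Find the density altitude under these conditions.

10596 ft

ISA temperature at 12900 ft = 15 − 2 × (12900/1000) = -10.8°C.
ISA deviation = -30 − (-10.8) = -19.2°C.
Density altitude = 12900 + 120 × (-19.2) = 12900 + (-2304) = 10596 ft.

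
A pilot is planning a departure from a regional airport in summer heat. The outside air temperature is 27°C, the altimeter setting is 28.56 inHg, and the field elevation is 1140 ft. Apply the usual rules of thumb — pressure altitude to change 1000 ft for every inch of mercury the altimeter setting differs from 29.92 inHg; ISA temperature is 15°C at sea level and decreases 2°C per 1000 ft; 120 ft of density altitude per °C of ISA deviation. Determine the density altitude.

4540 ft

Pressure altitude = 1140 + (29.92 − 28.56) × 1000 = 1140 + (+1360) = 2500 ft.
ISA temperature at 2500 ft = 15 − 2 × (2500/1000) = 10°C.
ISA deviation = 27 − 10 = +17°C.
Density altitude = 2500 + 120 × (17) = 4540 ft.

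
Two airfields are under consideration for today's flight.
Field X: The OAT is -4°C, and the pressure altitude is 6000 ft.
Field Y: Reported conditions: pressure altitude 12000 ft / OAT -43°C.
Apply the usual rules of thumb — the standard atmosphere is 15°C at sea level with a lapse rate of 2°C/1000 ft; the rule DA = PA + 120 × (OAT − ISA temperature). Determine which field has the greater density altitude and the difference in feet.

Field X: ISA temp = 3°C, deviation -7°C, DA = 6000 + 120 × (-7) = 5160 ft.
Field Y: ISA temp = -9°C, deviation -34°C, DA = 12000 + 120 × (-34) = 7920 ft.
Field Y is higher by 7920 − 5160 = 2760 ft.

Field Y by 2760 ft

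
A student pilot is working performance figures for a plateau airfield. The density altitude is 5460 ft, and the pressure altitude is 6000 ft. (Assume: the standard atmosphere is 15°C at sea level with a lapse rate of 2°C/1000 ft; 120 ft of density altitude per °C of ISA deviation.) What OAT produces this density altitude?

-1.5°C

Density altitude − pressure altitude = 5460 − 6000 = -540 ft.
At 120 ft/°C that is an ISA deviation of -540/120 = -4.5°C.
ISA temperature at 6000 ft = 15 − 2 × (6000/1000) = 3°C.
OAT = ISA + deviation = 3 + (-4.5) = -1.5°C.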